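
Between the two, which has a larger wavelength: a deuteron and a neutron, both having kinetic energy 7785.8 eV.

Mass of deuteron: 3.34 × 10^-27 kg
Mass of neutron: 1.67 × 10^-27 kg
The neutron has the longer wavelength.

Using λ = h/√(2mKE):

For deuteron: λ₁ = h/√(2m₁KE) = 2.30 × 10^-13 m
For neutron: λ₂ = h/√(2m₂KE) = 3.25 × 10^-13 m

Since λ ∝ 1/√m at constant kinetic energy, the lighter particle has the longer wavelength.

The neutron has the longer de Broglie wavelength.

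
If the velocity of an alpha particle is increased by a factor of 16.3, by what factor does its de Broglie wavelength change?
The wavelength decreases by a factor of 16.3.

From λ = h/(mv), the wavelength is inversely proportional to velocity:

λ ∝ 1/v

If v → 16.3v, then λ → λ/16.3

When velocity is increased by a factor of 16.3, the wavelength decreases by a factor of 16.3.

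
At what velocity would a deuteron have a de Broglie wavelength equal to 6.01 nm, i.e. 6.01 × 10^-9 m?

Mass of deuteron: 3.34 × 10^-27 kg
3.30 × 10^1 m/s

From λ = h/(mv), solve for v:

v = h/(mλ)
v = (6.626 × 10^-34 J·s) / (3.34 × 10^-27 kg × 6.01 × 10^-9 m)
v = 3.30 × 10^1 m/s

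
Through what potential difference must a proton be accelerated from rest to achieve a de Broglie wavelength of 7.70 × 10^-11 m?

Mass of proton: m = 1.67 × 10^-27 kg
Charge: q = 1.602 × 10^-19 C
1.38 × 10^-1 V

From λ = h/√(2mqV), we solve for V:

λ² = h²/(2mqV)
V = h²/(2mqλ²)
V = (6.626 × 10^-34 J·s)² / (2 × 1.67 × 10^-27 kg × 1.602 × 10^-19 C × (7.70 × 10^-11 m)²)
V = 1.38 × 10^-1 V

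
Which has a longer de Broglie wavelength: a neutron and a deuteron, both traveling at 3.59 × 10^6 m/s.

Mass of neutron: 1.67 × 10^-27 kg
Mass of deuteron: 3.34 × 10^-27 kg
The neutron has the longer wavelength.

Using λ = h/(mv), since both particles have the same velocity, the wavelength depends only on mass.

For neutron: λ₁ = h/(m₁v) = 1.11 × 10^-13 m
For deuteron: λ₂ = h/(m₂v) = 5.53 × 10^-14 m

Since λ ∝ 1/m at constant velocity, the lighter particle has the longer wavelength.

The neutron has the longer de Broglie wavelength.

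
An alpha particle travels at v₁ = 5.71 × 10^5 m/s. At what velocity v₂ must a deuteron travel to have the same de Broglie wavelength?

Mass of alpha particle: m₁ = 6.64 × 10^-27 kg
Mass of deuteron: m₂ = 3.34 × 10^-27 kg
v₂ = 1.14 × 10^6 m/s

For equal de Broglie wavelengths: λ₁ = λ₂

h/(m₁v₁) = h/(m₂v₂)
m₁v₁ = m₂v₂
v₂ = v₁ · (m₁/m₂)

v₂ = 5.71 × 10^5 m/s × (6.64 × 10^-27 kg / 3.34 × 10^-27 kg)
v₂ = 1.14 × 10^6 m/s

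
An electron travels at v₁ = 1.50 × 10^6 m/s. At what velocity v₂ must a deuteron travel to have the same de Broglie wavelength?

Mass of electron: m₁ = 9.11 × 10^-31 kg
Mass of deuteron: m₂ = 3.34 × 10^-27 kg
v₂ = 4.09 × 10^2 m/s

For equal de Broglie wavelengths: λ₁ = λ₂

h/(m₁v₁) = h/(m₂v₂)
m₁v₁ = m₂v₂
v₂ = v₁ · (m₁/m₂)

v₂ = 1.50 × 10^6 m/s × (9.11 × 10^-31 kg / 3.34 × 10^-27 kg)
v₂ = 4.09 × 10^2 m/s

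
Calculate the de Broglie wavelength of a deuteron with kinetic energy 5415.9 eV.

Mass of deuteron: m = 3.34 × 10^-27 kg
2.75 × 10^-13 m

Using λ = h/√(2mKE):

First convert KE to Joules: KE = 5415.9 eV = 8.677 × 10^-16 J

λ = h/√(2mKE)
λ = (6.626 × 10^-34 J·s) / √(2 × 3.34 × 10^-27 kg × 8.677 × 10^-16 J)
λ = 2.75 × 10^-13 m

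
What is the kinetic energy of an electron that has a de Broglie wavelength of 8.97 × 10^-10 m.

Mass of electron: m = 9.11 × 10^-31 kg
2.99 × 10^-19 J (or 1.87 eV)

From λ = h/√(2mKE), we solve for KE:

λ² = h²/(2mKE)
KE = h²/(2mλ²)
KE = (6.626 × 10^-34 J·s)² / (2 × 9.11 × 10^-31 kg × (8.97 × 10^-10 m)²)
KE = 2.99 × 10^-19 J
KE = 1.87 eV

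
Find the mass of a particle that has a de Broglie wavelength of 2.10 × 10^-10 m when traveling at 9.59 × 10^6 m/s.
3.29 × 10^-31 kg

From the de Broglie relation λ = h/(mv), we solve for m:

m = h/(λv)
m = (6.626 × 10^-34 J·s) / (2.10 × 10^-10 m × 9.59 × 10^6 m/s)
m = 3.29 × 10^-31 kg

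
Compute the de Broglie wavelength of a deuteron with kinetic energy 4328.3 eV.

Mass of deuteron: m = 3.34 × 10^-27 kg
3.08 × 10^-13 m

Using λ = h/√(2mKE):

First convert KE to Joules: KE = 4328.3 eV = 6.935 × 10^-16 J

λ = h/√(2mKE)
λ = (6.626 × 10^-34 J·s) / √(2 × 3.34 × 10^-27 kg × 6.935 × 10^-16 J)
λ = 3.08 × 10^-13 m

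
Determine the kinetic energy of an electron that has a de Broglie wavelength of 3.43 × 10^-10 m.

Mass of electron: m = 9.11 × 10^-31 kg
2.05 × 10^-18 J (or 12.8 eV)

From λ = h/√(2mKE), we solve for KE:

λ² = h²/(2mKE)
KE = h²/(2mλ²)
KE = (6.626 × 10^-34 J·s)² / (2 × 9.11 × 10^-31 kg × (3.43 × 10^-10 m)²)
KE = 2.05 × 10^-18 J
KE = 12.8 eV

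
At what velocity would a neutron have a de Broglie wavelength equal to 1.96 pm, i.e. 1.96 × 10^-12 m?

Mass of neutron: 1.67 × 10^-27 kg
2.02 × 10^5 m/s

From λ = h/(mv), solve for v:

v = h/(mλ)
v = (6.626 × 10^-34 J·s) / (1.67 × 10^-27 kg × 1.96 × 10^-12 m)
v = 2.02 × 10^5 m/s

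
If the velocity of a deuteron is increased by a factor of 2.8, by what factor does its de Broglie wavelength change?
The wavelength decreases by a factor of 2.8.

From λ = h/(mv), the wavelength is inversely proportional to velocity:

λ ∝ 1/v

If v → 2.8v, then λ → λ/2.8

When velocity is increased by a factor of 2.8, the wavelength decreases by a factor of 2.8.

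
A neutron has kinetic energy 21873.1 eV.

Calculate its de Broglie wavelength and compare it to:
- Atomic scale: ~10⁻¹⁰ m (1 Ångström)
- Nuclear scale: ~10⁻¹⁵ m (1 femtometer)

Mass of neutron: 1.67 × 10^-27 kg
λ = 1.94 × 10^-13 m, which is between nuclear and atomic scales.

Using λ = h/√(2mKE):

KE = 21873.1 eV = 3.504 × 10^-15 J

λ = h/√(2mKE)
λ = (6.626 × 10^-34 J·s) / √(2 × 1.67 × 10^-27 kg × 3.504 × 10^-15 J)
λ = 1.94 × 10^-13 m

Comparison:
- Atomic scale (10⁻¹⁰ m): λ is 0.0019× this size
- Nuclear scale (10⁻¹⁵ m): λ is 1.9e+02× this size

The wavelength is between nuclear and atomic scales.

This wavelength is appropriate for probing atomic structure but too large for nuclear physics experiments.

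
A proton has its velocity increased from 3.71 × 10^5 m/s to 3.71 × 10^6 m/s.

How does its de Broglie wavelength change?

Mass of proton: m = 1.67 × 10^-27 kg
The wavelength decreases by a factor of 10.

Using λ = h/(mv):

Initial wavelength: λ₁ = h/(mv₁) = 1.07 × 10^-12 m
Final wavelength: λ₂ = h/(mv₂) = 1.07 × 10^-13 m

Since λ ∝ 1/v, when velocity increases by a factor of 10, the wavelength decreases by a factor of 10.

λ₂/λ₁ = v₁/v₂ = 1/10

The wavelength decreases by a factor of 10.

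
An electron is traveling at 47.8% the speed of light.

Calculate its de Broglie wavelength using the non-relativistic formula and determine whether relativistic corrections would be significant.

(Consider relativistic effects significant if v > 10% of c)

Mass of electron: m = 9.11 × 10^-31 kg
Yes, relativistic corrections are needed.

Using the non-relativistic de Broglie formula λ = h/(mv):

v = 47.8% × c = 1.433 × 10^8 m/s

λ = h/(mv)
λ = (6.626 × 10^-34 J·s) / (9.11 × 10^-31 kg × 1.433 × 10^8 m/s)
λ = 5.08 × 10^-12 m

Since v = 47.8% of c > 10% of c, relativistic corrections ARE significant and the actual wavelength would differ from this non-relativistic estimate.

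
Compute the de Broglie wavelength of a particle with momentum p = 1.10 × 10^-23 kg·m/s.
6.02 × 10^-11 m

Using the de Broglie relation λ = h/p:

λ = h/p
λ = (6.626 × 10^-34 J·s) / (1.10 × 10^-23 kg·m/s)
λ = 6.02 × 10^-11 m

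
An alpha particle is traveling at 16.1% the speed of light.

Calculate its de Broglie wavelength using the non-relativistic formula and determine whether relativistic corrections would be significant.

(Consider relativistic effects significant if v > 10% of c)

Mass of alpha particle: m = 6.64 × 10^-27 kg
Yes, relativistic corrections are needed.

Using the non-relativistic de Broglie formula λ = h/(mv):

v = 16.1% × c = 4.827 × 10^7 m/s

λ = h/(mv)
λ = (6.626 × 10^-34 J·s) / (6.64 × 10^-27 kg × 4.827 × 10^7 m/s)
λ = 2.07 × 10^-15 m

Since v = 16.1% of c > 10% of c, relativistic corrections ARE significant and the actual wavelength would differ from this non-relativistic estimate.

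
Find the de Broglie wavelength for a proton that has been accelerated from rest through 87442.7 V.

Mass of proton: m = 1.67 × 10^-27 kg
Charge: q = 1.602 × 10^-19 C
9.69 × 10^-14 m

When a particle is accelerated through voltage V, it gains kinetic energy KE = qV.

The de Broglie wavelength is then λ = h/√(2mqV):

λ = h/√(2mqV)
λ = (6.626 × 10^-34 J·s) / √(2 × 1.67 × 10^-27 kg × 1.602 × 10^-19 C × 87442.7 V)
λ = 9.69 × 10^-14 m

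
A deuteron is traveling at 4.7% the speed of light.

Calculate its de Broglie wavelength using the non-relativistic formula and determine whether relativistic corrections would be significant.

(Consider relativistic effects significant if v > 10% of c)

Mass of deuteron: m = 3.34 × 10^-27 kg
No, relativistic corrections are not needed.

Using the non-relativistic de Broglie formula λ = h/(mv):

v = 4.7% × c = 1.409 × 10^7 m/s

λ = h/(mv)
λ = (6.626 × 10^-34 J·s) / (3.34 × 10^-27 kg × 1.409 × 10^7 m/s)
λ = 1.41 × 10^-14 m

Since v = 4.7% of c < 10% of c, relativistic corrections are NOT significant and this non-relativistic result is a good approximation.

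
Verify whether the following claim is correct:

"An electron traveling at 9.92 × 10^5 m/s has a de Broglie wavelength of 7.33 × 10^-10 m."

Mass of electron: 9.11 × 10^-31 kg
True

The claim is correct.

Using λ = h/(mv):
λ = (6.626 × 10^-34 J·s) / (9.11 × 10^-31 kg × 9.92 × 10^5 m/s)
λ = 7.33 × 10^-10 m

This matches the claimed value.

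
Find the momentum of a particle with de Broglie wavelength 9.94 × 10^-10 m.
6.67 × 10^-25 kg·m/s

From the de Broglie relation λ = h/p, we solve for p:

p = h/λ
p = (6.626 × 10^-34 J·s) / (9.94 × 10^-10 m)
p = 6.67 × 10^-25 kg·m/s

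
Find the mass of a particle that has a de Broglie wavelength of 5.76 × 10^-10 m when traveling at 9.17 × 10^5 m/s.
1.25 × 10^-30 kg

From the de Broglie relation λ = h/(mv), we solve for m:

m = h/(λv)
m = (6.626 × 10^-34 J·s) / (5.76 × 10^-10 m × 9.17 × 10^5 m/s)
m = 1.25 × 10^-30 kg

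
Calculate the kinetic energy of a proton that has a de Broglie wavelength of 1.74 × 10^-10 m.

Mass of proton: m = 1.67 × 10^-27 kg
4.34 × 10^-21 J (or 0.0271 eV)

From λ = h/√(2mKE), we solve for KE:

λ² = h²/(2mKE)
KE = h²/(2mλ²)
KE = (6.626 × 10^-34 J·s)² / (2 × 1.67 × 10^-27 kg × (1.74 × 10^-10 m)²)
KE = 4.34 × 10^-21 J
KE = 0.0271 eV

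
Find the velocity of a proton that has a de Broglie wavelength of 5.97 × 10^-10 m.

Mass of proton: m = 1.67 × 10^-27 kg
6.65 × 10^2 m/s

From the de Broglie relation λ = h/(mv), we solve for v:

v = h/(mλ)
v = (6.626 × 10^-34 J·s) / (1.67 × 10^-27 kg × 5.97 × 10^-10 m)
v = 6.65 × 10^2 m/s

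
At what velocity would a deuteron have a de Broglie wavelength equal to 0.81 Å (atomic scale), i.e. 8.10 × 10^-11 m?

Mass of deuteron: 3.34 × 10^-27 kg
2.45 × 10^3 m/s

From λ = h/(mv), solve for v:

v = h/(mλ)
v = (6.626 × 10^-34 J·s) / (3.34 × 10^-27 kg × 8.10 × 10^-11 m)
v = 2.45 × 10^3 m/s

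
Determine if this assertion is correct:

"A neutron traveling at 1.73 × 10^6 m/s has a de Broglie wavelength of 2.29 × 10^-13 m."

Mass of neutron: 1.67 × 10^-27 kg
True

The claim is correct.

Using λ = h/(mv):
λ = (6.626 × 10^-34 J·s) / (1.67 × 10^-27 kg × 1.73 × 10^6 m/s)
λ = 2.29 × 10^-13 m

This matches the claimed value.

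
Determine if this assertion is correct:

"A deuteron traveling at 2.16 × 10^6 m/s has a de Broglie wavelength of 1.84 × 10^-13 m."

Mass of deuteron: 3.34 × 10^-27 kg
False

The claim is incorrect.

Using λ = h/(mv):
λ = (6.626 × 10^-34 J·s) / (3.34 × 10^-27 kg × 2.16 × 10^6 m/s)
λ = 9.18 × 10^-14 m

The actual wavelength differs from the claimed 1.84 × 10^-13 m.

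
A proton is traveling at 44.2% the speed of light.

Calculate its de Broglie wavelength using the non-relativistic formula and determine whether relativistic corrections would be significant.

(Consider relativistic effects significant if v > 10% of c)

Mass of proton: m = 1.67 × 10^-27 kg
Yes, relativistic corrections are needed.

Using the non-relativistic de Broglie formula λ = h/(mv):

v = 44.2% × c = 1.325 × 10^8 m/s

λ = h/(mv)
λ = (6.626 × 10^-34 J·s) / (1.67 × 10^-27 kg × 1.325 × 10^8 m/s)
λ = 2.99 × 10^-15 m

Since v = 44.2% of c > 10% of c, relativistic corrections ARE significant and the actual wavelength would differ from this non-relativistic estimate.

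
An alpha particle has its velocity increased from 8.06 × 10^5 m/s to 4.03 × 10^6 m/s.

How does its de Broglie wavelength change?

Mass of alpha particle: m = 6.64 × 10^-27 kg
The wavelength decreases by a factor of 5.

Using λ = h/(mv):

Initial wavelength: λ₁ = h/(mv₁) = 1.24 × 10^-13 m
Final wavelength: λ₂ = h/(mv₂) = 2.48 × 10^-14 m

Since λ ∝ 1/v, when velocity increases by a factor of 5, the wavelength decreases by a factor of 5.

λ₂/λ₁ = v₁/v₂ = 1/5

The wavelength decreases by a factor of 5.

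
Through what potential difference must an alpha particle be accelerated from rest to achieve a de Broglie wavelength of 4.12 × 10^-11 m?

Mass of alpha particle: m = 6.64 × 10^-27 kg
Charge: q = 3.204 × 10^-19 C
6.08 × 10^-2 V

From λ = h/√(2mqV), we solve for V:

λ² = h²/(2mqV)
V = h²/(2mqλ²)
V = (6.626 × 10^-34 J·s)² / (2 × 6.64 × 10^-27 kg × 3.204 × 10^-19 C × (4.12 × 10^-11 m)²)
V = 6.08 × 10^-2 V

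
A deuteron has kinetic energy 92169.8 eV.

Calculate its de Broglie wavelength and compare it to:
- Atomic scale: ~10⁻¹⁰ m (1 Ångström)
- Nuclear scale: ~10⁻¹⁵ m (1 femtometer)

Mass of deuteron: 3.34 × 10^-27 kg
λ = 6.67 × 10^-14 m, which is between nuclear and atomic scales.

Using λ = h/√(2mKE):

KE = 92169.8 eV = 1.477 × 10^-14 J

λ = h/√(2mKE)
λ = (6.626 × 10^-34 J·s) / √(2 × 3.34 × 10^-27 kg × 1.477 × 10^-14 J)
λ = 6.67 × 10^-14 m

Comparison:
- Atomic scale (10⁻¹⁰ m): λ is 0.00067× this size
- Nuclear scale (10⁻¹⁵ m): λ is 67× this size

The wavelength is between nuclear and atomic scales.

This wavelength is appropriate for probing atomic structure but too large for nuclear physics experiments.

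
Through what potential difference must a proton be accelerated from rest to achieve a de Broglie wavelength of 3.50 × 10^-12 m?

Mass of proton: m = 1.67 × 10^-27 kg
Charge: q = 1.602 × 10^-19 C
67.0 V

From λ = h/√(2mqV), we solve for V:

λ² = h²/(2mqV)
V = h²/(2mqλ²)
V = (6.626 × 10^-34 J·s)² / (2 × 1.67 × 10^-27 kg × 1.602 × 10^-19 C × (3.50 × 10^-12 m)²)
V = 67.0 V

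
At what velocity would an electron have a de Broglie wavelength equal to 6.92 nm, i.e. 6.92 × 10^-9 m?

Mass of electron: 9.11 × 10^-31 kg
1.05 × 10^5 m/s

From λ = h/(mv), solve for v:

v = h/(mλ)
v = (6.626 × 10^-34 J·s) / (9.11 × 10^-31 kg × 6.92 × 10^-9 m)
v = 1.05 × 10^5 m/s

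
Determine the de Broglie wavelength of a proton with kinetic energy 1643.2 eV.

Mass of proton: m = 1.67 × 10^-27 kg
7.07 × 10^-13 m

Using λ = h/√(2mKE):

First convert KE to Joules: KE = 1643.2 eV = 2.633 × 10^-16 J

λ = h/√(2mKE)
λ = (6.626 × 10^-34 J·s) / √(2 × 1.67 × 10^-27 kg × 2.633 × 10^-16 J)
λ = 7.07 × 10^-13 m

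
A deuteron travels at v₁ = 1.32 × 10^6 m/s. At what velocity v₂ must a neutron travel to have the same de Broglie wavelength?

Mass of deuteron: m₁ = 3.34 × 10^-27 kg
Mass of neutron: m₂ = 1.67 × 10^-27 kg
v₂ = 2.64 × 10^6 m/s

For equal de Broglie wavelengths: λ₁ = λ₂

h/(m₁v₁) = h/(m₂v₂)
m₁v₁ = m₂v₂
v₂ = v₁ · (m₁/m₂)

v₂ = 1.32 × 10^6 m/s × (3.34 × 10^-27 kg / 1.67 × 10^-27 kg)
v₂ = 2.64 × 10^6 m/s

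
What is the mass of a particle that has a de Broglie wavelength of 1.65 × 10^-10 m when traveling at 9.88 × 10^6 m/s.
4.06 × 10^-31 kg

From the de Broglie relation λ = h/(mv), we solve for m:

m = h/(λv)
m = (6.626 × 10^-34 J·s) / (1.65 × 10^-10 m × 9.88 × 10^6 m/s)
m = 4.06 × 10^-31 kg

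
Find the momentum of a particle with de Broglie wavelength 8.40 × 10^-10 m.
7.89 × 10^-25 kg·m/s

From the de Broglie relation λ = h/p, we solve for p:

p = h/λ
p = (6.626 × 10^-34 J·s) / (8.40 × 10^-10 m)
p = 7.89 × 10^-25 kg·m/s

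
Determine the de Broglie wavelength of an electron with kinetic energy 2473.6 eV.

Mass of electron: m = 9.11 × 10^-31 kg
2.47 × 10^-11 m

Using λ = h/√(2mKE):

First convert KE to Joules: KE = 2473.6 eV = 3.963 × 10^-16 J

λ = h/√(2mKE)
λ = (6.626 × 10^-34 J·s) / √(2 × 9.11 × 10^-31 kg × 3.963 × 10^-16 J)
λ = 2.47 × 10^-11 m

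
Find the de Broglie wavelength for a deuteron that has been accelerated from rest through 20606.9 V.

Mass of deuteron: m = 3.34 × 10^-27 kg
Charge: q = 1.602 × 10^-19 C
1.41 × 10^-13 m

When a particle is accelerated through voltage V, it gains kinetic energy KE = qV.

The de Broglie wavelength is then λ = h/√(2mqV):

λ = h/√(2mqV)
λ = (6.626 × 10^-34 J·s) / √(2 × 3.34 × 10^-27 kg × 1.602 × 10^-19 C × 20606.9 V)
λ = 1.41 × 10^-13 m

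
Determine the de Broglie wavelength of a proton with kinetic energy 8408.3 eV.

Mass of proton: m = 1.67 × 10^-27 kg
3.12 × 10^-13 m

Using λ = h/√(2mKE):

First convert KE to Joules: KE = 8408.3 eV = 1.347 × 10^-15 J

λ = h/√(2mKE)
λ = (6.626 × 10^-34 J·s) / √(2 × 1.67 × 10^-27 kg × 1.347 × 10^-15 J)
λ = 3.12 × 10^-13 m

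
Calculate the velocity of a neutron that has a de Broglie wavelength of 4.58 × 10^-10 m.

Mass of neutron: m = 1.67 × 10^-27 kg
8.66 × 10^2 m/s

From the de Broglie relation λ = h/(mv), we solve for v:

v = h/(mλ)
v = (6.626 × 10^-34 J·s) / (1.67 × 10^-27 kg × 4.58 × 10^-10 m)
v = 8.66 × 10^2 m/s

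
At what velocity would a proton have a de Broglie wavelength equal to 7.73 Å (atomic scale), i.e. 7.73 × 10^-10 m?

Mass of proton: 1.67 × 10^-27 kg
5.13 × 10^2 m/s

From λ = h/(mv), solve for v:

v = h/(mλ)
v = (6.626 × 10^-34 J·s) / (1.67 × 10^-27 kg × 7.73 × 10^-10 m)
v = 5.13 × 10^2 m/s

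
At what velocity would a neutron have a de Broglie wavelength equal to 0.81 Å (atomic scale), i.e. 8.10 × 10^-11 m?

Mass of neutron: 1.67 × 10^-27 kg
4.90 × 10^3 m/s

From λ = h/(mv), solve for v:

v = h/(mλ)
v = (6.626 × 10^-34 J·s) / (1.67 × 10^-27 kg × 8.10 × 10^-11 m)
v = 4.90 × 10^3 m/s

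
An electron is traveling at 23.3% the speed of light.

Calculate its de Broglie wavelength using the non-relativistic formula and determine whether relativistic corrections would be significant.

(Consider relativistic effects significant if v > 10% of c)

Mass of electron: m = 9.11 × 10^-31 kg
Yes, relativistic corrections are needed.

Using the non-relativistic de Broglie formula λ = h/(mv):

v = 23.3% × c = 6.985 × 10^7 m/s

λ = h/(mv)
λ = (6.626 × 10^-34 J·s) / (9.11 × 10^-31 kg × 6.985 × 10^7 m/s)
λ = 1.04 × 10^-11 m

Since v = 23.3% of c > 10% of c, relativistic corrections ARE significant and the actual wavelength would differ from this non-relativistic estimate.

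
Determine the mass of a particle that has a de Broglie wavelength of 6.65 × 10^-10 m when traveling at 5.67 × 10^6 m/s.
1.76 × 10^-31 kg

From the de Broglie relation λ = h/(mv), we solve for m:

m = h/(λv)
m = (6.626 × 10^-34 J·s) / (6.65 × 10^-10 m × 5.67 × 10^6 m/s)
m = 1.76 × 10^-31 kg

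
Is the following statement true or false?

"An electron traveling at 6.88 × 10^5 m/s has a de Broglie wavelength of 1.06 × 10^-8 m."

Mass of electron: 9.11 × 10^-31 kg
False

The claim is incorrect.

Using λ = h/(mv):
λ = (6.626 × 10^-34 J·s) / (9.11 × 10^-31 kg × 6.88 × 10^5 m/s)
λ = 1.06 × 10^-9 m

The actual wavelength differs from the claimed 1.06 × 10^-8 m.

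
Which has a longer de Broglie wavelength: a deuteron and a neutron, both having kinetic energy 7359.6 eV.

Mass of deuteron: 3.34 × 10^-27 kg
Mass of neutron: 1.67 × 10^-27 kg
The neutron has the longer wavelength.

Using λ = h/√(2mKE):

For deuteron: λ₁ = h/√(2m₁KE) = 2.36 × 10^-13 m
For neutron: λ₂ = h/√(2m₂KE) = 3.34 × 10^-13 m

Since λ ∝ 1/√m at constant kinetic energy, the lighter particle has the longer wavelength.

The neutron has the longer de Broglie wavelength.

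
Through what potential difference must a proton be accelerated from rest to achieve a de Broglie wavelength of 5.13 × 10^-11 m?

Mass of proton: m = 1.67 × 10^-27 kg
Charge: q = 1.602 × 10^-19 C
3.12 × 10^-1 V

From λ = h/√(2mqV), we solve for V:

λ² = h²/(2mqV)
V = h²/(2mqλ²)
V = (6.626 × 10^-34 J·s)² / (2 × 1.67 × 10^-27 kg × 1.602 × 10^-19 C × (5.13 × 10^-11 m)²)
V = 3.12 × 10^-1 V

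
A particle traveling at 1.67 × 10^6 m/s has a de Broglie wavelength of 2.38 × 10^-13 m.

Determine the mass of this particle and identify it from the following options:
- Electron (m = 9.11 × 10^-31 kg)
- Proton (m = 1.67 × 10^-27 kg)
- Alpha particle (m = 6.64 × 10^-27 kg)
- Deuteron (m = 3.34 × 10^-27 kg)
The particle is a proton.

From λ = h/(mv), solve for mass:

m = h/(λv)
m = (6.626 × 10^-34 J·s) / (2.38 × 10^-13 m × 1.67 × 10^6 m/s)
m = 1.67 × 10^-27 kg

Comparing with the listed masses, this is closest to a proton.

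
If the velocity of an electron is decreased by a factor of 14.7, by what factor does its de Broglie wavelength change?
The wavelength increases by a factor of 14.7.

From λ = h/(mv), the wavelength is inversely proportional to velocity:

λ ∝ 1/v

If v → v/14.7, then λ → 14.7λ

When velocity is decreased by a factor of 14.7, the wavelength increases by a factor of 14.7.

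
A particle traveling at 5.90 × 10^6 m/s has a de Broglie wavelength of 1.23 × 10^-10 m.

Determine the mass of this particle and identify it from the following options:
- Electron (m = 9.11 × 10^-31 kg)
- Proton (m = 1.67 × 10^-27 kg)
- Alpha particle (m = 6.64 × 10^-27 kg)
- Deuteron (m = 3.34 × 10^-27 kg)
The particle is an electron.

From λ = h/(mv), solve for mass:

m = h/(λv)
m = (6.626 × 10^-34 J·s) / (1.23 × 10^-10 m × 5.90 × 10^6 m/s)
m = 9.13 × 10^-31 kg

Comparing with the listed masses, this is closest to an electron.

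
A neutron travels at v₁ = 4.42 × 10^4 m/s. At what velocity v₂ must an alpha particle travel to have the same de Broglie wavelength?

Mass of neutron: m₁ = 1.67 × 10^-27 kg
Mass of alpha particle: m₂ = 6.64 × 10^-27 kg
v₂ = 1.11 × 10^4 m/s

For equal de Broglie wavelengths: λ₁ = λ₂

h/(m₁v₁) = h/(m₂v₂)
m₁v₁ = m₂v₂
v₂ = v₁ · (m₁/m₂)

v₂ = 4.42 × 10^4 m/s × (1.67 × 10^-27 kg / 6.64 × 10^-27 kg)
v₂ = 1.11 × 10^4 m/s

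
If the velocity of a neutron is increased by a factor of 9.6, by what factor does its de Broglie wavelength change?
The wavelength decreases by a factor of 9.6.

From λ = h/(mv), the wavelength is inversely proportional to velocity:

λ ∝ 1/v

If v → 9.6v, then λ → λ/9.6

When velocity is increased by a factor of 9.6, the wavelength decreases by a factor of 9.6.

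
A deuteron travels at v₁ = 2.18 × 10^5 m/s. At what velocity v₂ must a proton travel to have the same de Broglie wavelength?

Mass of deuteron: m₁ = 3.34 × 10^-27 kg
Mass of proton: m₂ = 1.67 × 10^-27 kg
v₂ = 4.36 × 10^5 m/s

For equal de Broglie wavelengths: λ₁ = λ₂

h/(m₁v₁) = h/(m₂v₂)
m₁v₁ = m₂v₂
v₂ = v₁ · (m₁/m₂)

v₂ = 2.18 × 10^5 m/s × (3.34 × 10^-27 kg / 1.67 × 10^-27 kg)
v₂ = 4.36 × 10^5 m/s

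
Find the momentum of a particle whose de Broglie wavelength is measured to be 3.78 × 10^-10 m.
1.75 × 10^-24 kg·m/s

From the de Broglie relation λ = h/p, we solve for p:

p = h/λ
p = (6.626 × 10^-34 J·s) / (3.78 × 10^-10 m)
p = 1.75 × 10^-24 kg·m/s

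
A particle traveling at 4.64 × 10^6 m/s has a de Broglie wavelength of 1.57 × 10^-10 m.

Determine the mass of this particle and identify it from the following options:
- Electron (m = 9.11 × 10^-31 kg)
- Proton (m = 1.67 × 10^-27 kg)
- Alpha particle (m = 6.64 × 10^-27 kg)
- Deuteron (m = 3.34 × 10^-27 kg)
The particle is an electron.

From λ = h/(mv), solve for mass:

m = h/(λv)
m = (6.626 × 10^-34 J·s) / (1.57 × 10^-10 m × 4.64 × 10^6 m/s)
m = 9.10 × 10^-31 kg

Comparing with the listed masses, this is closest to an electron.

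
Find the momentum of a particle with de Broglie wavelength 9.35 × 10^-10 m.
7.09 × 10^-25 kg·m/s

From the de Broglie relation λ = h/p, we solve for p:

p = h/λ
p = (6.626 × 10^-34 J·s) / (9.35 × 10^-10 m)
p = 7.09 × 10^-25 kg·m/s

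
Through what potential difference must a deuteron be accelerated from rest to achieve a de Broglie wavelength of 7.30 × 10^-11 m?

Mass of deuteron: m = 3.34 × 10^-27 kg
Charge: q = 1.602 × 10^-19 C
7.70 × 10^-2 V

From λ = h/√(2mqV), we solve for V:

λ² = h²/(2mqV)
V = h²/(2mqλ²)
V = (6.626 × 10^-34 J·s)² / (2 × 3.34 × 10^-27 kg × 1.602 × 10^-19 C × (7.30 × 10^-11 m)²)
V = 7.70 × 10^-2 V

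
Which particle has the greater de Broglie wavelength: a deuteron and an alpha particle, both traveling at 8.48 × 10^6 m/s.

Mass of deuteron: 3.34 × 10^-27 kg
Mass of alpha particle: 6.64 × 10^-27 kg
The deuteron has the longer wavelength.

Using λ = h/(mv), since both particles have the same velocity, the wavelength depends only on mass.

For deuteron: λ₁ = h/(m₁v) = 2.34 × 10^-14 m
For alpha particle: λ₂ = h/(m₂v) = 1.18 × 10^-14 m

Since λ ∝ 1/m at constant velocity, the lighter particle has the longer wavelength.

The deuteron has the longer de Broglie wavelength.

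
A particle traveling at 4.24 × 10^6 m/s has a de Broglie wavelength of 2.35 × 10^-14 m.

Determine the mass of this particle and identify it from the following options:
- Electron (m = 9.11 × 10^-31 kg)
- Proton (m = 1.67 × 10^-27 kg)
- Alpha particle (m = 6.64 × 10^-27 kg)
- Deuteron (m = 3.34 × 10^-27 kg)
The particle is an alpha particle.

From λ = h/(mv), solve for mass:

m = h/(λv)
m = (6.626 × 10^-34 J·s) / (2.35 × 10^-14 m × 4.24 × 10^6 m/s)
m = 6.65 × 10^-27 kg

Comparing with the listed masses, this is closest to an alpha particle.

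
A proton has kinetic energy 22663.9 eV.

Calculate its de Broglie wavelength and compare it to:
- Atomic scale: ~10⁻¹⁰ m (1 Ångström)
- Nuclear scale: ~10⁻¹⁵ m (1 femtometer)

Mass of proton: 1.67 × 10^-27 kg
λ = 1.90 × 10^-13 m, which is between nuclear and atomic scales.

Using λ = h/√(2mKE):

KE = 22663.9 eV = 3.631 × 10^-15 J

λ = h/√(2mKE)
λ = (6.626 × 10^-34 J·s) / √(2 × 1.67 × 10^-27 kg × 3.631 × 10^-15 J)
λ = 1.90 × 10^-13 m

Comparison:
- Atomic scale (10⁻¹⁰ m): λ is 0.0019× this size
- Nuclear scale (10⁻¹⁵ m): λ is 1.9e+02× this size

The wavelength is between nuclear and atomic scales.

This wavelength is appropriate for probing atomic structure but too large for nuclear physics experiments.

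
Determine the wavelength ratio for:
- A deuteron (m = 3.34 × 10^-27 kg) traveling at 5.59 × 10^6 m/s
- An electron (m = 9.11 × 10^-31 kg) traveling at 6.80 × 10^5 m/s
λ₁/λ₂ = 3.32 × 10^-5

Using λ = h/(mv):

λ₁ = h/(m₁v₁) = 3.55 × 10^-14 m
λ₂ = h/(m₂v₂) = 1.07 × 10^-9 m

Ratio λ₁/λ₂ = (m₂v₂)/(m₁v₁)
         = (9.11 × 10^-31 kg × 6.80 × 10^5 m/s) / (3.34 × 10^-27 kg × 5.59 × 10^6 m/s)
         = 3.32 × 10^-5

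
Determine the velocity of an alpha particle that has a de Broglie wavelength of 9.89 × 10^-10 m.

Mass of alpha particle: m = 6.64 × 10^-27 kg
1.01 × 10^2 m/s

From the de Broglie relation λ = h/(mv), we solve for v:

v = h/(mλ)
v = (6.626 × 10^-34 J·s) / (6.64 × 10^-27 kg × 9.89 × 10^-10 m)
v = 1.01 × 10^2 m/s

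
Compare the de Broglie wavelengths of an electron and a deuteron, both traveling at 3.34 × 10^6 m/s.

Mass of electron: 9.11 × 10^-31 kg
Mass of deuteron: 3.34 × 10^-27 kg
The electron has the longer wavelength.

Using λ = h/(mv), since both particles have the same velocity, the wavelength depends only on mass.

For electron: λ₁ = h/(m₁v) = 2.18 × 10^-10 m
For deuteron: λ₂ = h/(m₂v) = 5.94 × 10^-14 m

Since λ ∝ 1/m at constant velocity, the lighter particle has the longer wavelength.

The electron has the longer de Broglie wavelength.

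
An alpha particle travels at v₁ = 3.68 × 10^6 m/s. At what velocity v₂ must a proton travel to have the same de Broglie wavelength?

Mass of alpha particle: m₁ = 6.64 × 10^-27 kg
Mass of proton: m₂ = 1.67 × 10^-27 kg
v₂ = 1.46 × 10^7 m/s

For equal de Broglie wavelengths: λ₁ = λ₂

h/(m₁v₁) = h/(m₂v₂)
m₁v₁ = m₂v₂
v₂ = v₁ · (m₁/m₂)

v₂ = 3.68 × 10^6 m/s × (6.64 × 10^-27 kg / 1.67 × 10^-27 kg)
v₂ = 1.46 × 10^7 m/s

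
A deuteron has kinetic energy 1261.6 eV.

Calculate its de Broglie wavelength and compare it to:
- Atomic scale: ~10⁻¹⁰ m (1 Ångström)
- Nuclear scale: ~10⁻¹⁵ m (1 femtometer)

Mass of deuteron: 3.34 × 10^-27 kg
λ = 5.70 × 10^-13 m, which is between nuclear and atomic scales.

Using λ = h/√(2mKE):

KE = 1261.6 eV = 2.021 × 10^-16 J

λ = h/√(2mKE)
λ = (6.626 × 10^-34 J·s) / √(2 × 3.34 × 10^-27 kg × 2.021 × 10^-16 J)
λ = 5.70 × 10^-13 m

Comparison:
- Atomic scale (10⁻¹⁰ m): λ is 0.0057× this size
- Nuclear scale (10⁻¹⁵ m): λ is 5.7e+02× this size

The wavelength is between nuclear and atomic scales.

This wavelength is appropriate for probing atomic structure but too large for nuclear physics experiments.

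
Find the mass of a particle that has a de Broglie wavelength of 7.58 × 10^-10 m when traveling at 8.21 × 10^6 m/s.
1.06 × 10^-31 kg

From the de Broglie relation λ = h/(mv), we solve for m:

m = h/(λv)
m = (6.626 × 10^-34 J·s) / (7.58 × 10^-10 m × 8.21 × 10^6 m/s)
m = 1.06 × 10^-31 kg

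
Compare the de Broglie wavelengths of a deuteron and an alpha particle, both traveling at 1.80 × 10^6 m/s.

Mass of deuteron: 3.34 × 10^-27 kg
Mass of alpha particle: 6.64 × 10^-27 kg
The deuteron has the longer wavelength.

Using λ = h/(mv), since both particles have the same velocity, the wavelength depends only on mass.

For deuteron: λ₁ = h/(m₁v) = 1.10 × 10^-13 m
For alpha particle: λ₂ = h/(m₂v) = 5.54 × 10^-14 m

Since λ ∝ 1/m at constant velocity, the lighter particle has the longer wavelength.

The deuteron has the longer de Broglie wavelength.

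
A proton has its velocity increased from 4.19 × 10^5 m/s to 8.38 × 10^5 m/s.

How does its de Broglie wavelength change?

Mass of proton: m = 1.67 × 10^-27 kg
The wavelength decreases by a factor of 2.

Using λ = h/(mv):

Initial wavelength: λ₁ = h/(mv₁) = 9.47 × 10^-13 m
Final wavelength: λ₂ = h/(mv₂) = 4.73 × 10^-13 m

Since λ ∝ 1/v, when velocity increases by a factor of 2, the wavelength decreases by a factor of 2.

λ₂/λ₁ = v₁/v₂ = 1/2

The wavelength decreases by a factor of 2.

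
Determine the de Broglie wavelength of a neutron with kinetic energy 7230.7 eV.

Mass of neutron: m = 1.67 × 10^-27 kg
3.37 × 10^-13 m

Using λ = h/√(2mKE):

First convert KE to Joules: KE = 7230.7 eV = 1.158 × 10^-15 J

λ = h/√(2mKE)
λ = (6.626 × 10^-34 J·s) / √(2 × 1.67 × 10^-27 kg × 1.158 × 10^-15 J)
λ = 3.37 × 10^-13 m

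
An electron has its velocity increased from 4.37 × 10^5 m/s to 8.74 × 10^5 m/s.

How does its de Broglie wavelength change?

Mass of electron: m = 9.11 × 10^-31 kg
The wavelength decreases by a factor of 2.

Using λ = h/(mv):

Initial wavelength: λ₁ = h/(mv₁) = 1.66 × 10^-9 m
Final wavelength: λ₂ = h/(mv₂) = 8.32 × 10^-10 m

Since λ ∝ 1/v, when velocity increases by a factor of 2, the wavelength decreases by a factor of 2.

λ₂/λ₁ = v₁/v₂ = 1/2

The wavelength decreases by a factor of 2.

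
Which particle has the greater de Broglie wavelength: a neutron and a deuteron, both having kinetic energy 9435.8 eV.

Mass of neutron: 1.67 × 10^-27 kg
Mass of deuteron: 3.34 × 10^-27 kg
The neutron has the longer wavelength.

Using λ = h/√(2mKE):

For neutron: λ₁ = h/√(2m₁KE) = 2.95 × 10^-13 m
For deuteron: λ₂ = h/√(2m₂KE) = 2.09 × 10^-13 m

Since λ ∝ 1/√m at constant kinetic energy, the lighter particle has the longer wavelength.

The neutron has the longer de Broglie wavelength.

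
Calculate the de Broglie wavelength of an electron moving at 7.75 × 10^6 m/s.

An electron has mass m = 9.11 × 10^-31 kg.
9.38 × 10^-11 m

Using the de Broglie relation λ = h/(mv):

λ = h/(mv)
λ = (6.626 × 10^-34 J·s) / (9.11 × 10^-31 kg × 7.75 × 10^6 m/s)
λ = 9.38 × 10^-11 m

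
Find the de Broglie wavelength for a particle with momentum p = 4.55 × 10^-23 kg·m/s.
1.46 × 10^-11 m

Using the de Broglie relation λ = h/p:

λ = h/p
λ = (6.626 × 10^-34 J·s) / (4.55 × 10^-23 kg·m/s)
λ = 1.46 × 10^-11 m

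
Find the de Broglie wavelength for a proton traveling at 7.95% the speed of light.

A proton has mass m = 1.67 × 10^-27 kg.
1.66 × 10^-14 m

Using the de Broglie relation λ = h/(mv):

v = 7.95% × c = 2.383 × 10^7 m/s

λ = h/(mv)
λ = (6.626 × 10^-34 J·s) / (1.67 × 10^-27 kg × 2.383 × 10^7 m/s)
λ = 1.66 × 10^-14 m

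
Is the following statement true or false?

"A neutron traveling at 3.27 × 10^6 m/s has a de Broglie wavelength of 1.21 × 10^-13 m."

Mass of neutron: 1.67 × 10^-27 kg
True

The claim is correct.

Using λ = h/(mv):
λ = (6.626 × 10^-34 J·s) / (1.67 × 10^-27 kg × 3.27 × 10^6 m/s)
λ = 1.21 × 10^-13 m

This matches the claimed value.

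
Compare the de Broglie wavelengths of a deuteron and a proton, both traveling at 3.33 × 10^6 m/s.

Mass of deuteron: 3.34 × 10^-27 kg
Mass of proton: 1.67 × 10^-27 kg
The proton has the longer wavelength.

Using λ = h/(mv), since both particles have the same velocity, the wavelength depends only on mass.

For deuteron: λ₁ = h/(m₁v) = 5.96 × 10^-14 m
For proton: λ₂ = h/(m₂v) = 1.19 × 10^-13 m

Since λ ∝ 1/m at constant velocity, the lighter particle has the longer wavelength.

The proton has the longer de Broglie wavelength.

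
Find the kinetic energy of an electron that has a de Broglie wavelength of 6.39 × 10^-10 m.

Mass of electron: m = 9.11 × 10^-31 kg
5.90 × 10^-19 J (or 3.68 eV)

From λ = h/√(2mKE), we solve for KE:

λ² = h²/(2mKE)
KE = h²/(2mλ²)
KE = (6.626 × 10^-34 J·s)² / (2 × 9.11 × 10^-31 kg × (6.39 × 10^-10 m)²)
KE = 5.90 × 10^-19 J
KE = 3.68 eV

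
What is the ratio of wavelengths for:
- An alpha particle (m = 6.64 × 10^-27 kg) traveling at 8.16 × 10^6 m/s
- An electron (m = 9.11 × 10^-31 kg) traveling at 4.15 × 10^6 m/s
λ₁/λ₂ = 6.98 × 10^-5

Using λ = h/(mv):

λ₁ = h/(m₁v₁) = 1.22 × 10^-14 m
λ₂ = h/(m₂v₂) = 1.75 × 10^-10 m

Ratio λ₁/λ₂ = (m₂v₂)/(m₁v₁)
         = (9.11 × 10^-31 kg × 4.15 × 10^6 m/s) / (6.64 × 10^-27 kg × 8.16 × 10^6 m/s)
         = 6.98 × 10^-5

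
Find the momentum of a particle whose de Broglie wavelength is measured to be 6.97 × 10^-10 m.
9.51 × 10^-25 kg·m/s

From the de Broglie relation λ = h/p, we solve for p:

p = h/λ
p = (6.626 × 10^-34 J·s) / (6.97 × 10^-10 m)
p = 9.51 × 10^-25 kg·m/s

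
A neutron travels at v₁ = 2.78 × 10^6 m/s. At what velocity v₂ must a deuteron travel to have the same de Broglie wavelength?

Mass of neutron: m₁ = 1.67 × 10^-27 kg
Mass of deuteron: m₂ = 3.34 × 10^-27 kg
v₂ = 1.39 × 10^6 m/s

For equal de Broglie wavelengths: λ₁ = λ₂

h/(m₁v₁) = h/(m₂v₂)
m₁v₁ = m₂v₂
v₂ = v₁ · (m₁/m₂)

v₂ = 2.78 × 10^6 m/s × (1.67 × 10^-27 kg / 3.34 × 10^-27 kg)
v₂ = 1.39 × 10^6 m/s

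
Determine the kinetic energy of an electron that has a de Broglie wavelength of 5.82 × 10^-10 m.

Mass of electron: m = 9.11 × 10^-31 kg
7.11 × 10^-19 J (or 4.44 eV)

From λ = h/√(2mKE), we solve for KE:

λ² = h²/(2mKE)
KE = h²/(2mλ²)
KE = (6.626 × 10^-34 J·s)² / (2 × 9.11 × 10^-31 kg × (5.82 × 10^-10 m)²)
KE = 7.11 × 10^-19 J
KE = 4.44 eV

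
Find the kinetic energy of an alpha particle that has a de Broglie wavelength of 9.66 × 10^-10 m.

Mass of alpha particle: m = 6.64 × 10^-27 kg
3.54 × 10^-23 J (or 2.21 × 10^-4 eV)

From λ = h/√(2mKE), we solve for KE:

λ² = h²/(2mKE)
KE = h²/(2mλ²)
KE = (6.626 × 10^-34 J·s)² / (2 × 6.64 × 10^-27 kg × (9.66 × 10^-10 m)²)
KE = 3.54 × 10^-23 J
KE = 2.21 × 10^-4 eV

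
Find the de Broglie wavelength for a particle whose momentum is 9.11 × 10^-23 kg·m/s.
7.27 × 10^-12 m

Using the de Broglie relation λ = h/p:

λ = h/p
λ = (6.626 × 10^-34 J·s) / (9.11 × 10^-23 kg·m/s)
λ = 7.27 × 10^-12 m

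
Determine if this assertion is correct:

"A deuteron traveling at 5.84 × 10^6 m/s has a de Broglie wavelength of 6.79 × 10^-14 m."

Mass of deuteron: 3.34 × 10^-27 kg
False

The claim is incorrect.

Using λ = h/(mv):
λ = (6.626 × 10^-34 J·s) / (3.34 × 10^-27 kg × 5.84 × 10^6 m/s)
λ = 3.40 × 10^-14 m

The actual wavelength differs from the claimed 6.79 × 10^-14 m.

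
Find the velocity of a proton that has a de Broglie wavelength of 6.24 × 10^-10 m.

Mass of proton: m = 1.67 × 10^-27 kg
6.36 × 10^2 m/s

From the de Broglie relation λ = h/(mv), we solve for v:

v = h/(mλ)
v = (6.626 × 10^-34 J·s) / (1.67 × 10^-27 kg × 6.24 × 10^-10 m)
v = 6.36 × 10^2 m/s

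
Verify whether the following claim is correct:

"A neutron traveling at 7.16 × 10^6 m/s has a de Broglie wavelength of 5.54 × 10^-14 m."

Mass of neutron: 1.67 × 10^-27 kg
True

The claim is correct.

Using λ = h/(mv):
λ = (6.626 × 10^-34 J·s) / (1.67 × 10^-27 kg × 7.16 × 10^6 m/s)
λ = 5.54 × 10^-14 m

This matches the claimed value.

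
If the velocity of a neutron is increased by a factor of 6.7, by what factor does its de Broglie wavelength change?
The wavelength decreases by a factor of 6.7.

From λ = h/(mv), the wavelength is inversely proportional to velocity:

λ ∝ 1/v

If v → 6.7v, then λ → λ/6.7

When velocity is increased by a factor of 6.7, the wavelength decreases by a factor of 6.7.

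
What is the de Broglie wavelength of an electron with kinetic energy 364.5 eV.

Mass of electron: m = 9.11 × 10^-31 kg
6.42 × 10^-11 m

Using λ = h/√(2mKE):

First convert KE to Joules: KE = 364.5 eV = 5.840 × 10^-17 J

λ = h/√(2mKE)
λ = (6.626 × 10^-34 J·s) / √(2 × 9.11 × 10^-31 kg × 5.840 × 10^-17 J)
λ = 6.42 × 10^-11 m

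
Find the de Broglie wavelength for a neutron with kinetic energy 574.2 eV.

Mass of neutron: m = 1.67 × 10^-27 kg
1.20 × 10^-12 m

Using λ = h/√(2mKE):

First convert KE to Joules: KE = 574.2 eV = 9.200 × 10^-17 J

λ = h/√(2mKE)
λ = (6.626 × 10^-34 J·s) / √(2 × 1.67 × 10^-27 kg × 9.200 × 10^-17 J)
λ = 1.20 × 10^-12 m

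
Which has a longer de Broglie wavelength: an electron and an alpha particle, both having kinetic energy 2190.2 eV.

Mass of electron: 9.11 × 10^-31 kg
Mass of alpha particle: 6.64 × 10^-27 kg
The electron has the longer wavelength.

Using λ = h/√(2mKE):

For electron: λ₁ = h/√(2m₁KE) = 2.62 × 10^-11 m
For alpha particle: λ₂ = h/√(2m₂KE) = 3.07 × 10^-13 m

Since λ ∝ 1/√m at constant kinetic energy, the lighter particle has the longer wavelength.

The electron has the longer de Broglie wavelength.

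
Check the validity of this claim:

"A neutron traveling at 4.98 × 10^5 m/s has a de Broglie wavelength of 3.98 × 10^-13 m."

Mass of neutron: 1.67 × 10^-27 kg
False

The claim is incorrect.

Using λ = h/(mv):
λ = (6.626 × 10^-34 J·s) / (1.67 × 10^-27 kg × 4.98 × 10^5 m/s)
λ = 7.97 × 10^-13 m

The actual wavelength differs from the claimed 3.98 × 10^-13 m.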